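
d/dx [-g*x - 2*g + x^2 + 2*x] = -g + 2*x + 2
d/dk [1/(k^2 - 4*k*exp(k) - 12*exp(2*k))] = 2*(2*k*exp(k) - k + 12*exp(2*k) + 2*exp(k))/(-k^2 + 4*k*exp(k) + 12*exp(2*k))^2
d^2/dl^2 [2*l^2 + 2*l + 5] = 4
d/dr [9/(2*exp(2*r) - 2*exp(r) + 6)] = (9/2 - 9*exp(r))*exp(r)/(exp(2*r) - exp(r) + 3)^2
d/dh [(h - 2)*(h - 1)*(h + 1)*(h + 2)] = 4*h^3 - 10*h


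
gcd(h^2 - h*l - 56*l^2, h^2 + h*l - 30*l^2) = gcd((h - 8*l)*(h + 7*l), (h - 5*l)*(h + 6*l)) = 1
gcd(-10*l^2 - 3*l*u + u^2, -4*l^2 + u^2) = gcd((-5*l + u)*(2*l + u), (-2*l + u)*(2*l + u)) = 2*l + u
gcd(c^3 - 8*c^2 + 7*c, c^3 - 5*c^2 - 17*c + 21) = c^2 - 8*c + 7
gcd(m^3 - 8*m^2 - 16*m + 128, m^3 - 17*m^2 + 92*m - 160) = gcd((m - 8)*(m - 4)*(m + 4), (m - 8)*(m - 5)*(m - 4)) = m^2 - 12*m + 32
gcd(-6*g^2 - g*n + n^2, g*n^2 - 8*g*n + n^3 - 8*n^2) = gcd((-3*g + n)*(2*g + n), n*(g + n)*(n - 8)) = 1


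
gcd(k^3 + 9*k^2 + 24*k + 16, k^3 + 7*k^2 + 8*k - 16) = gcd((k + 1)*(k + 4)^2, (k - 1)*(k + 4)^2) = k^2 + 8*k + 16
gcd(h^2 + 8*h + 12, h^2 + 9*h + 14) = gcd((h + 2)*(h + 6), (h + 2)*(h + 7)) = h + 2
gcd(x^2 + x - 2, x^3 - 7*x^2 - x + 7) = x - 1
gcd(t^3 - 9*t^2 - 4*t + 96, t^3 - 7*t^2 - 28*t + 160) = t^2 - 12*t + 32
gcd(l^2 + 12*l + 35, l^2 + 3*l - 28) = l + 7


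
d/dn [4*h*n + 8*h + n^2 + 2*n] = 4*h + 2*n + 2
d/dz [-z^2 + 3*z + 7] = 3 - 2*z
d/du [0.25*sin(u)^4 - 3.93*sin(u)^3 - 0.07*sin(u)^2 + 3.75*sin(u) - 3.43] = (1.0*sin(u)^3 - 11.79*sin(u)^2 - 0.14*sin(u) + 3.75)*cos(u)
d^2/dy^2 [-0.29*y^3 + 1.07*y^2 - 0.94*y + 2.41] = 2.14 - 1.74*y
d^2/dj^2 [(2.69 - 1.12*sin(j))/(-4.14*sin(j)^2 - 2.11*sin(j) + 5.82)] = (-19.196352*sin(j)^5 + 194.205744*sin(j)^4 - 53.0296740000001*sin(j)^3 - 19.150771*sin(j)^2 + 16.0243499999999*sin(j) - 126.074674)/(4.14*sin(j)^2 + 2.11*sin(j) - 5.82)^3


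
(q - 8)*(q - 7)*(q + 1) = q^3 - 14*q^2 + 41*q + 56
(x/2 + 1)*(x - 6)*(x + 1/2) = x^3/2 - 7*x^2/4 - 7*x - 3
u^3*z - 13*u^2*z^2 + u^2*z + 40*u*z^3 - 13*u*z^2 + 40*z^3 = (u - 8*z)*(u - 5*z)*(u*z + z)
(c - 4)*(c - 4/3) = c^2 - 16*c/3 + 16/3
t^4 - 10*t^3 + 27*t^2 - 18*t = t*(t - 6)*(t - 3)*(t - 1)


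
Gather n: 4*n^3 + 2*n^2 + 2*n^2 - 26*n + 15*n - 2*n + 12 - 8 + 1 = 4*n^3 + 4*n^2 - 13*n + 5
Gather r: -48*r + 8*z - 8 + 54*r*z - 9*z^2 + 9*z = r*(54*z - 48) - 9*z^2 + 17*z - 8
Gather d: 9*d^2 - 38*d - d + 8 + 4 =9*d^2 - 39*d + 12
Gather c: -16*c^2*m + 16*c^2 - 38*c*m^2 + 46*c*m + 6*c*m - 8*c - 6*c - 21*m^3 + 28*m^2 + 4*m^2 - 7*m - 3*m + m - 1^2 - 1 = c^2*(16 - 16*m) + c*(-38*m^2 + 52*m - 14) - 21*m^3 + 32*m^2 - 9*m - 2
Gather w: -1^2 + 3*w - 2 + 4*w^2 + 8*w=4*w^2 + 11*w - 3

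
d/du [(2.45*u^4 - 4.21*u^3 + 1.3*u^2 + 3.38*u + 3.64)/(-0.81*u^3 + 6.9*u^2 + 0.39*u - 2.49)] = (-1.9845*u^6 + 33.81*u^5 - 25.1295*u^4 - 22.2102*u^3 + 17.4789*u^2 - 56.706*u - 9.8358)/(0.6561*u^6 - 11.178*u^5 + 46.9782*u^4 + 9.4158*u^3 - 34.2099*u^2 - 1.9422*u + 6.2001)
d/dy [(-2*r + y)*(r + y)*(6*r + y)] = -8*r^2 + 10*r*y + 3*y^2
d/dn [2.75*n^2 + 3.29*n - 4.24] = 5.5*n + 3.29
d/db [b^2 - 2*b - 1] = 2*b - 2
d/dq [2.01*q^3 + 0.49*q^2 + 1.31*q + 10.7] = 6.03*q^2 + 0.98*q + 1.31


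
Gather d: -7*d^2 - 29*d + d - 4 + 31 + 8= -7*d^2 - 28*d + 35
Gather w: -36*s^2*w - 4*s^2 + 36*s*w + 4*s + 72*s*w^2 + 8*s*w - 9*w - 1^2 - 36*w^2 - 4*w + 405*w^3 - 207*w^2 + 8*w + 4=-4*s^2 + 4*s + 405*w^3 + w^2*(72*s - 243) + w*(-36*s^2 + 44*s - 5) + 3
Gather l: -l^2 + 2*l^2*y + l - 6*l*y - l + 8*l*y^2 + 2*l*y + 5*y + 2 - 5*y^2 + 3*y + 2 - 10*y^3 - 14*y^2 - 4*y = l^2*(2*y - 1) + l*(8*y^2 - 4*y) - 10*y^3 - 19*y^2 + 4*y + 4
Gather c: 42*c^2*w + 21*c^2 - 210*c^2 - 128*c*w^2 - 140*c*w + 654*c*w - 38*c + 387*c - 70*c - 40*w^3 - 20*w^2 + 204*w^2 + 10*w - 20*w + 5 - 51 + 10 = c^2*(42*w - 189) + c*(-128*w^2 + 514*w + 279) - 40*w^3 + 184*w^2 - 10*w - 36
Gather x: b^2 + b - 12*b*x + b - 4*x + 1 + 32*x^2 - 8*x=b^2 + 2*b + 32*x^2 + x*(-12*b - 12) + 1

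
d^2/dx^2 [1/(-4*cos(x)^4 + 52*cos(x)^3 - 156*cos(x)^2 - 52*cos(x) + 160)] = (2*(4*cos(x)^3 - 39*cos(x)^2 + 78*cos(x) + 13)^2*sin(x)^2 - (-16*(1 - cos(2*x))^2 - 13*cos(x) - 352*cos(2*x) + 117*cos(3*x) + 24)*(cos(x)^4 - 13*cos(x)^3 + 39*cos(x)^2 + 13*cos(x) - 40)/4)/(4*(cos(x) - 8)^3*(cos(x) - 5)^3*sin(x)^6)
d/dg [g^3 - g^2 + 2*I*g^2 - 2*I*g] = 3*g^2 + g*(-2 + 4*I) - 2*I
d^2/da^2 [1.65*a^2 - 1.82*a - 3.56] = 3.30000000000000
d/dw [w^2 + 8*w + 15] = 2*w + 8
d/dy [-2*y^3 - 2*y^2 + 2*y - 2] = -6*y^2 - 4*y + 2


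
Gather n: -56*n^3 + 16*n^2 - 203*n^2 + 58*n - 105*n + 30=-56*n^3 - 187*n^2 - 47*n + 30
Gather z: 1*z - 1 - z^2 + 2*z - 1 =-z^2 + 3*z - 2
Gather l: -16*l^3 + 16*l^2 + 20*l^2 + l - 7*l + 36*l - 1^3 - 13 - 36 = -16*l^3 + 36*l^2 + 30*l - 50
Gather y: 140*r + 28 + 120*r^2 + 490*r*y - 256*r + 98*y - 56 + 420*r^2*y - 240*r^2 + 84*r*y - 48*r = -120*r^2 - 164*r + y*(420*r^2 + 574*r + 98) - 28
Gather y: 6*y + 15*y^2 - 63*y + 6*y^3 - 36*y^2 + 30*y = 6*y^3 - 21*y^2 - 27*y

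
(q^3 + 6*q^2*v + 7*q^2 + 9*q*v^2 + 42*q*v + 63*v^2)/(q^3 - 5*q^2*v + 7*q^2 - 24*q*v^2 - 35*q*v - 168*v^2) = (q + 3*v)/(q - 8*v)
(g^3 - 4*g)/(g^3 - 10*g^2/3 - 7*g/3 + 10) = 3*g*(g + 2)/(3*g^2 - 4*g - 15)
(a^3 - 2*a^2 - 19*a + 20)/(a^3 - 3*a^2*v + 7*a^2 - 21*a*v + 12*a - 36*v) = (-a^2 + 6*a - 5)/(-a^2 + 3*a*v - 3*a + 9*v)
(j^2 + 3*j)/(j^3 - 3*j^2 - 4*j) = (j + 3)/(j^2 - 3*j - 4)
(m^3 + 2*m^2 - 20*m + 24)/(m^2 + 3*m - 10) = (m^2 + 4*m - 12)/(m + 5)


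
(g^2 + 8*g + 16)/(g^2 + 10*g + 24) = (g + 4)/(g + 6)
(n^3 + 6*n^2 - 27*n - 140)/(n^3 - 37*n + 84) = (n^2 - n - 20)/(n^2 - 7*n + 12)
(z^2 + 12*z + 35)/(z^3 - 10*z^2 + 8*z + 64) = (z^2 + 12*z + 35)/(z^3 - 10*z^2 + 8*z + 64)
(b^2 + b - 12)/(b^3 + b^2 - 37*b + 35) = (b^2 + b - 12)/(b^3 + b^2 - 37*b + 35)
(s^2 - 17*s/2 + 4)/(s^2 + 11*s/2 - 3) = (s - 8)/(s + 6)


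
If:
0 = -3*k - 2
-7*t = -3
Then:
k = -2/3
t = 3/7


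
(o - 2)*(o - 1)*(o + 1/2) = o^3 - 5*o^2/2 + o/2 + 1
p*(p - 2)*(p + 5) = p^3 + 3*p^2 - 10*p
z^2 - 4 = (z - 2)*(z + 2)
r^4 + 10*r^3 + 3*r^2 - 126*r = r*(r - 3)*(r + 6)*(r + 7)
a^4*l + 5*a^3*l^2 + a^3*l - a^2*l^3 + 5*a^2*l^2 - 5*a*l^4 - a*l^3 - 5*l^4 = (a - l)*(a + l)*(a + 5*l)*(a*l + l)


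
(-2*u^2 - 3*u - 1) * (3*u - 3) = -6*u^3 - 3*u^2 + 6*u + 3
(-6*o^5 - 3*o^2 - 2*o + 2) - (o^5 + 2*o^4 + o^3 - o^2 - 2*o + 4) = -7*o^5 - 2*o^4 - o^3 - 2*o^2 - 2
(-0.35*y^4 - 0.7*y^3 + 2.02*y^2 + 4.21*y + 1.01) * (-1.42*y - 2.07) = 0.497*y^5 + 1.7185*y^4 - 1.4194*y^3 - 10.1596*y^2 - 10.1489*y - 2.0907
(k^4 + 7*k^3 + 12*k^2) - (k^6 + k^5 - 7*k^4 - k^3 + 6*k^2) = -k^6 - k^5 + 8*k^4 + 8*k^3 + 6*k^2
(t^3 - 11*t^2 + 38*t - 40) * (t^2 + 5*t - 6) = t^5 - 6*t^4 - 23*t^3 + 216*t^2 - 428*t + 240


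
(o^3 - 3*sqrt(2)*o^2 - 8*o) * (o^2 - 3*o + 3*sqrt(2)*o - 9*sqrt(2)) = o^5 - 3*o^4 - 26*o^3 - 24*sqrt(2)*o^2 + 78*o^2 + 72*sqrt(2)*o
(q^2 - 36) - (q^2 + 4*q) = -4*q - 36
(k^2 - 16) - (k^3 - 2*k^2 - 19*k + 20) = -k^3 + 3*k^2 + 19*k - 36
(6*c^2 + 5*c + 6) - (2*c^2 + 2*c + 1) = 4*c^2 + 3*c + 5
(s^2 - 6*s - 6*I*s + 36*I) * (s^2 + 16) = s^4 - 6*s^3 - 6*I*s^3 + 16*s^2 + 36*I*s^2 - 96*s - 96*I*s + 576*I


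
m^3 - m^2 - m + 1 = (m - 1)^2*(m + 1)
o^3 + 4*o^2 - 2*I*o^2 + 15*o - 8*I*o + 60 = (o + 4)*(o - 5*I)*(o + 3*I)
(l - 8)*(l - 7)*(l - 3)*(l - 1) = l^4 - 19*l^3 + 119*l^2 - 269*l + 168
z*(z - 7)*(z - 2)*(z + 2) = z^4 - 7*z^3 - 4*z^2 + 28*z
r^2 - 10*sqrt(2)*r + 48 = (r - 6*sqrt(2))*(r - 4*sqrt(2))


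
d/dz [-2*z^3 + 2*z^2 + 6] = 2*z*(2 - 3*z)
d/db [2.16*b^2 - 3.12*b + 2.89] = 4.32*b - 3.12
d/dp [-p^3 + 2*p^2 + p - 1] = -3*p^2 + 4*p + 1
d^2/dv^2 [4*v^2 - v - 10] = 8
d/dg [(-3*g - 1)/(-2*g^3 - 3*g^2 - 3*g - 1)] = 3*g*(-4*g^2 - 5*g - 2)/(4*g^6 + 12*g^5 + 21*g^4 + 22*g^3 + 15*g^2 + 6*g + 1)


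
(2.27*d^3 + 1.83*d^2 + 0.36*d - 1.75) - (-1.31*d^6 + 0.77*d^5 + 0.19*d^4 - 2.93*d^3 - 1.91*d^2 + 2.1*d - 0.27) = 1.31*d^6 - 0.77*d^5 - 0.19*d^4 + 5.2*d^3 + 3.74*d^2 - 1.74*d - 1.48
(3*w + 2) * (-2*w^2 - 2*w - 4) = -6*w^3 - 10*w^2 - 16*w - 8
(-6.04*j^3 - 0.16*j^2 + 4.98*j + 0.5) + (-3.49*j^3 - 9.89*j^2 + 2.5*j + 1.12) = -9.53*j^3 - 10.05*j^2 + 7.48*j + 1.62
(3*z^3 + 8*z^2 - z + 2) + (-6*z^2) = 3*z^3 + 2*z^2 - z + 2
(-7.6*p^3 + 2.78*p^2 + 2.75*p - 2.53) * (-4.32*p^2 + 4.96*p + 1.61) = 32.832*p^5 - 49.7056*p^4 - 10.3272*p^3 + 29.0454*p^2 - 8.1213*p - 4.0733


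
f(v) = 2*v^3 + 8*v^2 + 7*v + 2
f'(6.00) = 319.00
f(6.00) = 764.00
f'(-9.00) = 349.00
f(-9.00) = -871.00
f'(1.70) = 51.54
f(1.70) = 46.85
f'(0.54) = 17.39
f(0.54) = 8.43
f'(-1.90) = -1.74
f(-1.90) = 3.86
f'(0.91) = 26.53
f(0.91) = 16.50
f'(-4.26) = 47.73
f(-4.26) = -37.26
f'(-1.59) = -3.27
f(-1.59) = 3.06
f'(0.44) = 15.20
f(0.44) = 6.80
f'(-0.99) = -2.96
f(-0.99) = 0.97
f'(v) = 6*v^2 + 16*v + 7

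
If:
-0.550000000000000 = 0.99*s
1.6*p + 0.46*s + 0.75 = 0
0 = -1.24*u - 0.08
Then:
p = -0.31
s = -0.56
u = -0.06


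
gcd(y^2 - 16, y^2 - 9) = 1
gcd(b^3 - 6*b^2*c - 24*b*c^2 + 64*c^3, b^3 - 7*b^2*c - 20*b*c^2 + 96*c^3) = b^2 - 4*b*c - 32*c^2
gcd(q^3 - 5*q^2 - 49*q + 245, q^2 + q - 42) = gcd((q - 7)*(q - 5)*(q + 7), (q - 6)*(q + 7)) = q + 7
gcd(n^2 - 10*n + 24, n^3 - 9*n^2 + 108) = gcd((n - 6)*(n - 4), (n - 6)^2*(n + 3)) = n - 6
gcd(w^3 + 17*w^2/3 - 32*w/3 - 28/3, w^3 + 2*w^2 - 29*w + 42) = w^2 + 5*w - 14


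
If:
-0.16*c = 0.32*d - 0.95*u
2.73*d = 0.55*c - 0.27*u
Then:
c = 4.37320496083551*u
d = 0.782147519582245*u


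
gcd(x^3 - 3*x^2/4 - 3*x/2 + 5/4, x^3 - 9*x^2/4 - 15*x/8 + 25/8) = x^2 + x/4 - 5/4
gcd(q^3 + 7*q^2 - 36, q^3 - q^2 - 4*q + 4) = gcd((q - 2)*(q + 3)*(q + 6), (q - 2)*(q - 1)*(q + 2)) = q - 2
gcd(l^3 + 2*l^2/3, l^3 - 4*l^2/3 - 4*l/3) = l^2 + 2*l/3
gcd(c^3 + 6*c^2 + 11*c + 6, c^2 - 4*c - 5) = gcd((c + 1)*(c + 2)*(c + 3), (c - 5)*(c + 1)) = c + 1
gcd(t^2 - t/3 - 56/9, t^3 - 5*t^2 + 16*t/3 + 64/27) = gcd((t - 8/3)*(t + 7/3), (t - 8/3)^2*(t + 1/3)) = t - 8/3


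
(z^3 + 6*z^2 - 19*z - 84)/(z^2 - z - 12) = z + 7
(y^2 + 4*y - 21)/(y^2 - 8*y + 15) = (y + 7)/(y - 5)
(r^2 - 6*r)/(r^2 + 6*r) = (r - 6)/(r + 6)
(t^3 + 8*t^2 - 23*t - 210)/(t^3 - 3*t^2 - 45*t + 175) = (t + 6)/(t - 5)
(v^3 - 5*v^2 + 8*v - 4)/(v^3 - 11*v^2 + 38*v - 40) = (v^2 - 3*v + 2)/(v^2 - 9*v + 20)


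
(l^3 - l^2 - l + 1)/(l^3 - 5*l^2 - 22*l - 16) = (l^2 - 2*l + 1)/(l^2 - 6*l - 16)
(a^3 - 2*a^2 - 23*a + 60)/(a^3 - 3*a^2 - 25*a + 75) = (a - 4)/(a - 5)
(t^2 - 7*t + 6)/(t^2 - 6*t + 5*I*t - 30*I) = (t - 1)/(t + 5*I)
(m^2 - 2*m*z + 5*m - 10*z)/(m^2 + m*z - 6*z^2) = (m + 5)/(m + 3*z)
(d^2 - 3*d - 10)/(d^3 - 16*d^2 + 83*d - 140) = (d + 2)/(d^2 - 11*d + 28)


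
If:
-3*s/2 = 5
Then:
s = -10/3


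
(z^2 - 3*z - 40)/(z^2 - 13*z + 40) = (z + 5)/(z - 5)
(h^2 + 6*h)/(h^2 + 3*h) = (h + 6)/(h + 3)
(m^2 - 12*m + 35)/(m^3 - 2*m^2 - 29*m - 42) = (m - 5)/(m^2 + 5*m + 6)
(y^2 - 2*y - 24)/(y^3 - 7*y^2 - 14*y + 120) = 1/(y - 5)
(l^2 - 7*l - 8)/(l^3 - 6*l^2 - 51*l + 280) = (l + 1)/(l^2 + 2*l - 35)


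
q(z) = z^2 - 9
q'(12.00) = 24.00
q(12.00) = 135.00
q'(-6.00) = -12.00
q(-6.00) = 27.00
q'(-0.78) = -1.56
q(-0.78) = -8.39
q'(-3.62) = -7.24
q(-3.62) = 4.10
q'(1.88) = 3.76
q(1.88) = -5.47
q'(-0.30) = -0.60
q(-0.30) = -8.91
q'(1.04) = 2.08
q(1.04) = -7.92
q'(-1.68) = -3.36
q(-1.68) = -6.18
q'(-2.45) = -4.90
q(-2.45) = -3.00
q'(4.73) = 9.46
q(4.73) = 13.37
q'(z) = 2*z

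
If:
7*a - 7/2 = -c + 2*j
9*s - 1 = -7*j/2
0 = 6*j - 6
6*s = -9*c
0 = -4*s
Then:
No Solution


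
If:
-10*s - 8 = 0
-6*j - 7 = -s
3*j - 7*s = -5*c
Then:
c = -17/50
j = -13/10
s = -4/5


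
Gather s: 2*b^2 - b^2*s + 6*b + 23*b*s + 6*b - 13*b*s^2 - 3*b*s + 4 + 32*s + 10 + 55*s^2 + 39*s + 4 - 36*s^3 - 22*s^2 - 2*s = 2*b^2 + 12*b - 36*s^3 + s^2*(33 - 13*b) + s*(-b^2 + 20*b + 69) + 18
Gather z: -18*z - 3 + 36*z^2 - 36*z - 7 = 36*z^2 - 54*z - 10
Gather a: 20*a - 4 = 20*a - 4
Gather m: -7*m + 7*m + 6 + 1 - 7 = 0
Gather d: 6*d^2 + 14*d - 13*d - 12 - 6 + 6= 6*d^2 + d - 12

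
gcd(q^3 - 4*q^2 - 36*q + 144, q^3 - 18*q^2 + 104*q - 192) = q^2 - 10*q + 24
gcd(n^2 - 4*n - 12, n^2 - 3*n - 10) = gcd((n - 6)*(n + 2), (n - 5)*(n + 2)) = n + 2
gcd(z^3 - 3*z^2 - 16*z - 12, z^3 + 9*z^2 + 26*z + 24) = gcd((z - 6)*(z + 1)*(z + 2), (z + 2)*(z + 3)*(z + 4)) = z + 2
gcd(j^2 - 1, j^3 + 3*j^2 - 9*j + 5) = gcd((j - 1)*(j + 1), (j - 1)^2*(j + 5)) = j - 1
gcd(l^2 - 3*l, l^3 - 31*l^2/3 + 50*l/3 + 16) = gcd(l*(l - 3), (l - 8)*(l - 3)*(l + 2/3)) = l - 3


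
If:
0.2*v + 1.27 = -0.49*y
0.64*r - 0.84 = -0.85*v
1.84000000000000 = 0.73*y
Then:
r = 17.95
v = -12.53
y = 2.52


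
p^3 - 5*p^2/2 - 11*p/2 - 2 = (p - 4)*(p + 1/2)*(p + 1)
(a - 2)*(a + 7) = a^2 + 5*a - 14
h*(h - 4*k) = h^2 - 4*h*k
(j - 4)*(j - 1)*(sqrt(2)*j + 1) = sqrt(2)*j^3 - 5*sqrt(2)*j^2 + j^2 - 5*j + 4*sqrt(2)*j + 4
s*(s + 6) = s^2 + 6*s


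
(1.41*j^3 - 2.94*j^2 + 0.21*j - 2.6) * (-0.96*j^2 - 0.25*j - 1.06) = -1.3536*j^5 + 2.4699*j^4 - 0.9612*j^3 + 5.5599*j^2 + 0.4274*j + 2.756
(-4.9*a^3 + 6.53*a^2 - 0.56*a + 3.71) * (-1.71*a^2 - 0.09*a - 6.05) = 8.379*a^5 - 10.7253*a^4 + 30.0149*a^3 - 45.8002*a^2 + 3.0541*a - 22.4455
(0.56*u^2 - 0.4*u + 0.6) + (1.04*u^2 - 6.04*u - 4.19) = 1.6*u^2 - 6.44*u - 3.59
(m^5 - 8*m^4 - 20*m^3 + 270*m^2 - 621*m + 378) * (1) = m^5 - 8*m^4 - 20*m^3 + 270*m^2 - 621*m + 378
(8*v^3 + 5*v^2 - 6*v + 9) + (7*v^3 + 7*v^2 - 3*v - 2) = 15*v^3 + 12*v^2 - 9*v + 7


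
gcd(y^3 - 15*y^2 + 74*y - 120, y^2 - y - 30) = y - 6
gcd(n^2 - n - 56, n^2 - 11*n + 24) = n - 8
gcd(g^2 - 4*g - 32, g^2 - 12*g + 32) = g - 8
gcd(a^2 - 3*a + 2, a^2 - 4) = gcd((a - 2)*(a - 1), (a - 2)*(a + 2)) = a - 2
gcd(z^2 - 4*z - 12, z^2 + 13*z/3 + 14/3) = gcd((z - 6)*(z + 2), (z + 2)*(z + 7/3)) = z + 2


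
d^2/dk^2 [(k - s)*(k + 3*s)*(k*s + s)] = 2*s*(3*k + 2*s + 1)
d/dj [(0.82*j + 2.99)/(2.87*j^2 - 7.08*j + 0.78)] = (-2.3534*j^2 - 17.1626*j + 21.8088)/(8.2369*j^4 - 40.6392*j^3 + 54.6036*j^2 - 11.0448*j + 0.6084)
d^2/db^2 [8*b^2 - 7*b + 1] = 16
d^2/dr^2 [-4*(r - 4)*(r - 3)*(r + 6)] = 8 - 24*r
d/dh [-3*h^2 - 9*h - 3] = -6*h - 9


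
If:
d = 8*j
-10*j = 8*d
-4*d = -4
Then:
No Solution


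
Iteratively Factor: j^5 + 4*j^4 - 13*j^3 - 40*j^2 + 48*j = (j - 3)*(j^4 + 7*j^3 + 8*j^2 - 16*j) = (j - 3)*(j + 4)*(j^3 + 3*j^2 - 4*j) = (j - 3)*(j - 1)*(j + 4)*(j^2 + 4*j) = j*(j - 3)*(j - 1)*(j + 4)*(j + 4)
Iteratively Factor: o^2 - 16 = (o - 4)*(o + 4)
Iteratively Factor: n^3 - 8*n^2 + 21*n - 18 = (n - 2)*(n^2 - 6*n + 9) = (n - 3)*(n - 2)*(n - 3)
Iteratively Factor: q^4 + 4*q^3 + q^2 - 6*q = (q + 3)*(q^3 + q^2 - 2*q) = (q + 2)*(q + 3)*(q^2 - q) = q*(q + 2)*(q + 3)*(q - 1)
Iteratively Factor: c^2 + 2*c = (c + 2)*(c)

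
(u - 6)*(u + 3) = u^2 - 3*u - 18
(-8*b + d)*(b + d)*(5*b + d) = -40*b^3 - 43*b^2*d - 2*b*d^2 + d^3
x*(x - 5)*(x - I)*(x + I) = x^4 - 5*x^3 + x^2 - 5*x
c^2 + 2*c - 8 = (c - 2)*(c + 4)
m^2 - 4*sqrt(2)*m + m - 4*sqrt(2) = (m + 1)*(m - 4*sqrt(2))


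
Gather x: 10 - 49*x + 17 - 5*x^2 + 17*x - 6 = -5*x^2 - 32*x + 21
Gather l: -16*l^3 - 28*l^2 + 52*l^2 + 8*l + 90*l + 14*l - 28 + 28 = -16*l^3 + 24*l^2 + 112*l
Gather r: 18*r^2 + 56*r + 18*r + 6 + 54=18*r^2 + 74*r + 60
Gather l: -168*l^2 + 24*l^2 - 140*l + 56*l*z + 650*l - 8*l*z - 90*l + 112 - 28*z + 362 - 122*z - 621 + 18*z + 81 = -144*l^2 + l*(48*z + 420) - 132*z - 66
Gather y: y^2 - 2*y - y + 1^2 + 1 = y^2 - 3*y + 2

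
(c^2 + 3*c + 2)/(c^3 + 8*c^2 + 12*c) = (c + 1)/(c*(c + 6))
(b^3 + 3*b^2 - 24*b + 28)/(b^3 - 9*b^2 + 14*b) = (b^2 + 5*b - 14)/(b*(b - 7))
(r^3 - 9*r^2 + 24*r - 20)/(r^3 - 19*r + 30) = (r^2 - 7*r + 10)/(r^2 + 2*r - 15)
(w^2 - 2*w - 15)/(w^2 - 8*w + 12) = (w^2 - 2*w - 15)/(w^2 - 8*w + 12)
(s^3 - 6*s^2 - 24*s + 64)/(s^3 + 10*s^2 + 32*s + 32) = (s^2 - 10*s + 16)/(s^2 + 6*s + 8)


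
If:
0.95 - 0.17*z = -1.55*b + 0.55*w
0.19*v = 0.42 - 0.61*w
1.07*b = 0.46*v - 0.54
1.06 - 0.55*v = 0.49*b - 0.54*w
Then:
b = 0.27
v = 1.81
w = 0.13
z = 7.67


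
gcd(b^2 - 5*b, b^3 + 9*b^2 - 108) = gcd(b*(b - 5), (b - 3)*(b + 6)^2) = 1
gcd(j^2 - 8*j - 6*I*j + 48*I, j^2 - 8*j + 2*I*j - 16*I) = j - 8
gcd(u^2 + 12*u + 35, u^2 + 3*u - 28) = u + 7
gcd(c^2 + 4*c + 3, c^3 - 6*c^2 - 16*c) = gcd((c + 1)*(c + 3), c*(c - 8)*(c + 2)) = 1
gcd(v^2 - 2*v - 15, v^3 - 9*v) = v + 3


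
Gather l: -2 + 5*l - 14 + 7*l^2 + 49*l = 7*l^2 + 54*l - 16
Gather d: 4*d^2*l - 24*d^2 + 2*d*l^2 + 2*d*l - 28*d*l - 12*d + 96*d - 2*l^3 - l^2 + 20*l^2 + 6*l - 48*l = d^2*(4*l - 24) + d*(2*l^2 - 26*l + 84) - 2*l^3 + 19*l^2 - 42*l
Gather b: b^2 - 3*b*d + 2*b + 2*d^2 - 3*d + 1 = b^2 + b*(2 - 3*d) + 2*d^2 - 3*d + 1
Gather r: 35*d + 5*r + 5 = 35*d + 5*r + 5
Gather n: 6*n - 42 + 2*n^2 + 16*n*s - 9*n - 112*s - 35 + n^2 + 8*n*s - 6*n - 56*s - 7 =3*n^2 + n*(24*s - 9) - 168*s - 84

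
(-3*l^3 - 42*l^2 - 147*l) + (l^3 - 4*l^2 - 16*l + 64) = -2*l^3 - 46*l^2 - 163*l + 64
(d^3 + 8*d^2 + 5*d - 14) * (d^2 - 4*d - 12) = d^5 + 4*d^4 - 39*d^3 - 130*d^2 - 4*d + 168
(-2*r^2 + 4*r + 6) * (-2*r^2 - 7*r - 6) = 4*r^4 + 6*r^3 - 28*r^2 - 66*r - 36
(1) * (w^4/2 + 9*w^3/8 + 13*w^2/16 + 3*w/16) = w^4/2 + 9*w^3/8 + 13*w^2/16 + 3*w/16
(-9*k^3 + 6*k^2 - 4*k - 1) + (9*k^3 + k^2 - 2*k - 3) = 7*k^2 - 6*k - 4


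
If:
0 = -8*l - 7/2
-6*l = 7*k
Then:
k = 3/8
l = -7/16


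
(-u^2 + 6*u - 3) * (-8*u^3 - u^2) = 8*u^5 - 47*u^4 + 18*u^3 + 3*u^2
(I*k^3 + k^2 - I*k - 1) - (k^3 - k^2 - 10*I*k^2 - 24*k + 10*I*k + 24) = -k^3 + I*k^3 + 2*k^2 + 10*I*k^2 + 24*k - 11*I*k - 25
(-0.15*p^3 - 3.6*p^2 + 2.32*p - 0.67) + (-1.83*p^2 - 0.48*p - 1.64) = -0.15*p^3 - 5.43*p^2 + 1.84*p - 2.31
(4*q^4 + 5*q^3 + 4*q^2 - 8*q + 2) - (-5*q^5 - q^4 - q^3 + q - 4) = 5*q^5 + 5*q^4 + 6*q^3 + 4*q^2 - 9*q + 6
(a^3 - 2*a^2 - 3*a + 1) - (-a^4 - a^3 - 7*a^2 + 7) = a^4 + 2*a^3 + 5*a^2 - 3*a - 6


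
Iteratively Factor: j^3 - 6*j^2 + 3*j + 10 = (j + 1)*(j^2 - 7*j + 10) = (j - 5)*(j + 1)*(j - 2)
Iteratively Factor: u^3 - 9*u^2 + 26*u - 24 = (u - 4)*(u^2 - 5*u + 6) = (u - 4)*(u - 3)*(u - 2)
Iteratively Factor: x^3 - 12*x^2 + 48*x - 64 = (x - 4)*(x^2 - 8*x + 16) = (x - 4)^2*(x - 4)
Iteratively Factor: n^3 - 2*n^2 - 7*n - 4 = (n - 4)*(n^2 + 2*n + 1) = (n - 4)*(n + 1)*(n + 1)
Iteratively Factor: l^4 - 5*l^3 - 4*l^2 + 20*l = (l - 5)*(l^3 - 4*l) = (l - 5)*(l - 2)*(l^2 + 2*l) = (l - 5)*(l - 2)*(l + 2)*(l)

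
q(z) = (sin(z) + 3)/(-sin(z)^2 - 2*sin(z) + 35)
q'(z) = (2*sin(z)*cos(z) + 2*cos(z))*(sin(z) + 3)/(-sin(z)^2 - 2*sin(z) + 35)^2 + cos(z)/(-sin(z)^2 - 2*sin(z) + 35) = (sin(z)^2 + 6*sin(z) + 41)*cos(z)/(sin(z)^2 + 2*sin(z) - 35)^2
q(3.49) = 0.07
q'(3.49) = -0.03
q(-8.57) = 0.06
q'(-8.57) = -0.02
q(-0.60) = 0.07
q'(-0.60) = 0.02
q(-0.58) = 0.07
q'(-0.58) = 0.02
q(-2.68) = 0.07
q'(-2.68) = -0.03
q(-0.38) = 0.07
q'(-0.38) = 0.03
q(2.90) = 0.09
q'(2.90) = -0.03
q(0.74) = 0.11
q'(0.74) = 0.03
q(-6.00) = 0.10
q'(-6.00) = 0.03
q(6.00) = 0.08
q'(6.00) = 0.03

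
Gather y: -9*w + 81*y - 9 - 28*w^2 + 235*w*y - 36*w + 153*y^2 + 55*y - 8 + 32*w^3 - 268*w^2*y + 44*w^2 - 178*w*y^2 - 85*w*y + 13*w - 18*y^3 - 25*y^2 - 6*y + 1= 32*w^3 + 16*w^2 - 32*w - 18*y^3 + y^2*(128 - 178*w) + y*(-268*w^2 + 150*w + 130) - 16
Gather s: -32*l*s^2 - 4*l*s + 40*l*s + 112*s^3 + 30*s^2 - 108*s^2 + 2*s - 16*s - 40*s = 112*s^3 + s^2*(-32*l - 78) + s*(36*l - 54)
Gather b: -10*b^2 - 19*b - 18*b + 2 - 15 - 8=-10*b^2 - 37*b - 21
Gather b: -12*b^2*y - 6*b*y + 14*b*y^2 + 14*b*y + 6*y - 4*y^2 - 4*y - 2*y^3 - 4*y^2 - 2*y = -12*b^2*y + b*(14*y^2 + 8*y) - 2*y^3 - 8*y^2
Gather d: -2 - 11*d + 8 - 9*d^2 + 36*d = -9*d^2 + 25*d + 6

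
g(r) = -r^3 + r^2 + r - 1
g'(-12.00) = -455.00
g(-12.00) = 1859.00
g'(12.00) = -407.00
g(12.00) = -1573.00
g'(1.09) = -0.38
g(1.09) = -0.02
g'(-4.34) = -64.19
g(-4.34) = 95.24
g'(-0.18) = 0.54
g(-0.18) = -1.14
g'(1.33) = -1.65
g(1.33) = -0.25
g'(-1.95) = -14.31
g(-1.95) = 8.27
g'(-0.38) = -0.19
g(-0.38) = -1.18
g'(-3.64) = -46.03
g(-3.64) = 56.84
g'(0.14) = 1.22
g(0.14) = -0.84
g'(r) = -3*r^2 + 2*r + 1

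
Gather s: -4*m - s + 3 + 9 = -4*m - s + 12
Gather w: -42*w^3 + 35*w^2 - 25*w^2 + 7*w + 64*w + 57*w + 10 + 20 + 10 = -42*w^3 + 10*w^2 + 128*w + 40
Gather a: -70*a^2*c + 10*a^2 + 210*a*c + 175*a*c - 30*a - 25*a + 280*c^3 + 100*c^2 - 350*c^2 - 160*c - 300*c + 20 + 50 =a^2*(10 - 70*c) + a*(385*c - 55) + 280*c^3 - 250*c^2 - 460*c + 70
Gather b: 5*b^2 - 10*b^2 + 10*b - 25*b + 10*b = -5*b^2 - 5*b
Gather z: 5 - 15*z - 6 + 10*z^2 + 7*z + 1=10*z^2 - 8*z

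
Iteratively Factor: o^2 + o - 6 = (o + 3)*(o - 2)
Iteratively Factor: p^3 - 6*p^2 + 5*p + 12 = (p - 3)*(p^2 - 3*p - 4) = (p - 3)*(p + 1)*(p - 4)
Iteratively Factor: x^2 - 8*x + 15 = (x - 3)*(x - 5)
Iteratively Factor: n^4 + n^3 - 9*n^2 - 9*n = (n - 3)*(n^3 + 4*n^2 + 3*n) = (n - 3)*(n + 3)*(n^2 + n) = (n - 3)*(n + 1)*(n + 3)*(n)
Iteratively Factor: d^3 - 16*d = (d - 4)*(d^2 + 4*d) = (d - 4)*(d + 4)*(d)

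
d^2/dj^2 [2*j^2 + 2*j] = 4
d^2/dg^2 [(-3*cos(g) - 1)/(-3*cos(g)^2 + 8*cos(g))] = (-108*sin(g)^4/cos(g)^3 + 27*sin(g)^2 + 99 - 226/cos(g) - 144/cos(g)^2 + 236/cos(g)^3)/(3*cos(g) - 8)^3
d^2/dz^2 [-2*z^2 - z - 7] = -4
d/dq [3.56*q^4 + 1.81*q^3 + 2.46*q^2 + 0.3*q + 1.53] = 14.24*q^3 + 5.43*q^2 + 4.92*q + 0.3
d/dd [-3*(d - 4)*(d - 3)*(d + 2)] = -9*d^2 + 30*d + 6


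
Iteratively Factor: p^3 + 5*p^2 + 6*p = (p + 3)*(p^2 + 2*p) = (p + 2)*(p + 3)*(p)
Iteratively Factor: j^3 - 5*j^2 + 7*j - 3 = (j - 1)*(j^2 - 4*j + 3) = (j - 1)^2*(j - 3)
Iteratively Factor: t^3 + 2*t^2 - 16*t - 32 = (t + 2)*(t^2 - 16) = (t + 2)*(t + 4)*(t - 4)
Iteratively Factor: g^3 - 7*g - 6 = (g + 1)*(g^2 - g - 6) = (g + 1)*(g + 2)*(g - 3)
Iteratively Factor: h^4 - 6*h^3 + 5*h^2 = (h - 1)*(h^3 - 5*h^2) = h*(h - 1)*(h^2 - 5*h) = h^2*(h - 1)*(h - 5)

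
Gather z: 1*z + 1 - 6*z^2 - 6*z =-6*z^2 - 5*z + 1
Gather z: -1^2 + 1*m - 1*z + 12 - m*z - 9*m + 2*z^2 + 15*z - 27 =-8*m + 2*z^2 + z*(14 - m) - 16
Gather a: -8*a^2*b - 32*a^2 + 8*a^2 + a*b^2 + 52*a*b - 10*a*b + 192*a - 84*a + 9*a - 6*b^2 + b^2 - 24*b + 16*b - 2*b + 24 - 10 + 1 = a^2*(-8*b - 24) + a*(b^2 + 42*b + 117) - 5*b^2 - 10*b + 15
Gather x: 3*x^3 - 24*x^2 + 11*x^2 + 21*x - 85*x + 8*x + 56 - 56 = 3*x^3 - 13*x^2 - 56*x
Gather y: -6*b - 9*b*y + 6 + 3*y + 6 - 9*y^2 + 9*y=-6*b - 9*y^2 + y*(12 - 9*b) + 12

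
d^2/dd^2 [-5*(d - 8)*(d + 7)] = -10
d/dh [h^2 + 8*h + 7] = 2*h + 8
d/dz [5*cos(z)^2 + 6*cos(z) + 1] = -2*(5*cos(z) + 3)*sin(z)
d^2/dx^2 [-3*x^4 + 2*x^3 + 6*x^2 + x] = -36*x^2 + 12*x + 12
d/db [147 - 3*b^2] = -6*b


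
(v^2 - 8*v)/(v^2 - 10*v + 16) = v/(v - 2)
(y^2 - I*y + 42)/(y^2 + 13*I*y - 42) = (y - 7*I)/(y + 7*I)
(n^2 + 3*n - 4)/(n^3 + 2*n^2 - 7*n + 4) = 1/(n - 1)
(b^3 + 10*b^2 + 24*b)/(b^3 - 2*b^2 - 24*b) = (b + 6)/(b - 6)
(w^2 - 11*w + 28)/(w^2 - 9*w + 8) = (w^2 - 11*w + 28)/(w^2 - 9*w + 8)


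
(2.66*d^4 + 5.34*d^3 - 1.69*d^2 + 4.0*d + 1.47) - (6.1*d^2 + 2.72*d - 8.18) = 2.66*d^4 + 5.34*d^3 - 7.79*d^2 + 1.28*d + 9.65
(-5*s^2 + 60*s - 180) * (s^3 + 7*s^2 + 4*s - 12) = -5*s^5 + 25*s^4 + 220*s^3 - 960*s^2 - 1440*s + 2160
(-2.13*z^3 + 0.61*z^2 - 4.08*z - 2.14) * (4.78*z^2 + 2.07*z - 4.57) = -10.1814*z^5 - 1.4933*z^4 - 8.5056*z^3 - 21.4625*z^2 + 14.2158*z + 9.7798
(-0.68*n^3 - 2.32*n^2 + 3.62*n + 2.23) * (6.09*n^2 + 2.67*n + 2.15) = -4.1412*n^5 - 15.9444*n^4 + 14.3894*n^3 + 18.2581*n^2 + 13.7371*n + 4.7945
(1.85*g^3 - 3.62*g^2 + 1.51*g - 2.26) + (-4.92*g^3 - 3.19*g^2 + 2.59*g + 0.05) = -3.07*g^3 - 6.81*g^2 + 4.1*g - 2.21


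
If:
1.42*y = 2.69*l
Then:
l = 0.527881040892193*y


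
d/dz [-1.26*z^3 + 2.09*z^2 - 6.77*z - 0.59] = -3.78*z^2 + 4.18*z - 6.77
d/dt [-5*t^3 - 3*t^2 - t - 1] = -15*t^2 - 6*t - 1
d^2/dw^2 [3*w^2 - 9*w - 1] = 6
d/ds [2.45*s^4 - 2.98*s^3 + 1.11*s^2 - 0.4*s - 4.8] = 9.8*s^3 - 8.94*s^2 + 2.22*s - 0.4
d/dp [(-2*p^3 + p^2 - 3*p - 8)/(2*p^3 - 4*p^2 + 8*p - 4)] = (3*p^4 - 10*p^3 + 34*p^2 - 36*p + 38)/(2*(p^6 - 4*p^5 + 12*p^4 - 20*p^3 + 24*p^2 - 16*p + 4))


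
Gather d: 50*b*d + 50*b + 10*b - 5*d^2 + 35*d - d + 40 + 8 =60*b - 5*d^2 + d*(50*b + 34) + 48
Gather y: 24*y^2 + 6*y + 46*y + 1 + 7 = 24*y^2 + 52*y + 8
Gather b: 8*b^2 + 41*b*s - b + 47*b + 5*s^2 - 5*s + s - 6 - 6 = 8*b^2 + b*(41*s + 46) + 5*s^2 - 4*s - 12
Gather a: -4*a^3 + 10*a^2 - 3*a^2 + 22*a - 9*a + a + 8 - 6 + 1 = -4*a^3 + 7*a^2 + 14*a + 3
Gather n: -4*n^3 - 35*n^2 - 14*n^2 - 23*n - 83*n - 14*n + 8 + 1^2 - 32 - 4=-4*n^3 - 49*n^2 - 120*n - 27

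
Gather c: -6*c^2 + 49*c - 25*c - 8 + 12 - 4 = -6*c^2 + 24*c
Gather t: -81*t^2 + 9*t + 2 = -81*t^2 + 9*t + 2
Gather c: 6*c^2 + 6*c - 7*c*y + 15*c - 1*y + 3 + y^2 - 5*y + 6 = 6*c^2 + c*(21 - 7*y) + y^2 - 6*y + 9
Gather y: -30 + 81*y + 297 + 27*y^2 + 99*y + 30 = 27*y^2 + 180*y + 297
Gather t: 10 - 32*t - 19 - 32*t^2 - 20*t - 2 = -32*t^2 - 52*t - 11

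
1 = 1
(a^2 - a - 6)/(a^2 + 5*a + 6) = (a - 3)/(a + 3)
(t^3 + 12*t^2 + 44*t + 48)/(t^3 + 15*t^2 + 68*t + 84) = (t + 4)/(t + 7)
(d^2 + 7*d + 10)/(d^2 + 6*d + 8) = (d + 5)/(d + 4)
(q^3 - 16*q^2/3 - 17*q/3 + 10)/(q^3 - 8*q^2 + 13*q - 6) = (q + 5/3)/(q - 1)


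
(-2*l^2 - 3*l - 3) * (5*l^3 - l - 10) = -10*l^5 - 15*l^4 - 13*l^3 + 23*l^2 + 33*l + 30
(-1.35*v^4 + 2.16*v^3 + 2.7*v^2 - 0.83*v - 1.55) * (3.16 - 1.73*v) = 2.3355*v^5 - 8.0028*v^4 + 2.1546*v^3 + 9.9679*v^2 + 0.0587000000000004*v - 4.898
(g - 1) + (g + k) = 2*g + k - 1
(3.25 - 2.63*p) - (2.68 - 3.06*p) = 0.43*p + 0.57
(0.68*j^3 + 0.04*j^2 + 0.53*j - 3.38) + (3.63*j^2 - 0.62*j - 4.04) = 0.68*j^3 + 3.67*j^2 - 0.09*j - 7.42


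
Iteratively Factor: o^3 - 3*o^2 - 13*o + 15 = (o - 1)*(o^2 - 2*o - 15) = (o - 5)*(o - 1)*(o + 3)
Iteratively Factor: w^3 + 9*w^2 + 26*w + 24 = (w + 4)*(w^2 + 5*w + 6) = (w + 3)*(w + 4)*(w + 2)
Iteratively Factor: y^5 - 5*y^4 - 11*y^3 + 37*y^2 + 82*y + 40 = (y + 1)*(y^4 - 6*y^3 - 5*y^2 + 42*y + 40) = (y - 4)*(y + 1)*(y^3 - 2*y^2 - 13*y - 10) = (y - 4)*(y + 1)^2*(y^2 - 3*y - 10) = (y - 5)*(y - 4)*(y + 1)^2*(y + 2)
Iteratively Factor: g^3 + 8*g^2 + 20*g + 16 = (g + 4)*(g^2 + 4*g + 4) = (g + 2)*(g + 4)*(g + 2)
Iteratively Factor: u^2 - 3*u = (u)*(u - 3)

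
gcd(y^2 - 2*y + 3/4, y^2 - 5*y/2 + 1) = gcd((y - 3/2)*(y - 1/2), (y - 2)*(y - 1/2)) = y - 1/2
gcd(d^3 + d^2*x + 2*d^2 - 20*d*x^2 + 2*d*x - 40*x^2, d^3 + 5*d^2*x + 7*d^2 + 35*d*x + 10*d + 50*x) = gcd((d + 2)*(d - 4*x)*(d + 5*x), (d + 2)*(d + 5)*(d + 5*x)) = d^2 + 5*d*x + 2*d + 10*x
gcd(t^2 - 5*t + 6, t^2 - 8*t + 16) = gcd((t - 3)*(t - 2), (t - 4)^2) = 1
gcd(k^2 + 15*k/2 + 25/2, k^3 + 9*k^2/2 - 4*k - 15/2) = k + 5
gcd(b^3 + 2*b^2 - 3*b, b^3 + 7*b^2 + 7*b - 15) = b^2 + 2*b - 3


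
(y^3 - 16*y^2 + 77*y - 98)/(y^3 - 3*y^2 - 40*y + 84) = (y - 7)/(y + 6)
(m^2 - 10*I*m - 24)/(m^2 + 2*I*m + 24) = (m - 6*I)/(m + 6*I)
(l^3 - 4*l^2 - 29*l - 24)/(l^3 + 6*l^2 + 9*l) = (l^2 - 7*l - 8)/(l*(l + 3))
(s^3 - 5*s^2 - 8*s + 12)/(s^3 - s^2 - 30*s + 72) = (s^3 - 5*s^2 - 8*s + 12)/(s^3 - s^2 - 30*s + 72)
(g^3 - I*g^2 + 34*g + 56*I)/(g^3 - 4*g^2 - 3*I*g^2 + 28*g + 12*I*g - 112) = (g + 2*I)/(g - 4)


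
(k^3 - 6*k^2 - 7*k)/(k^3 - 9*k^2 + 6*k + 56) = k*(k + 1)/(k^2 - 2*k - 8)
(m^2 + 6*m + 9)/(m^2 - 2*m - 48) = (m^2 + 6*m + 9)/(m^2 - 2*m - 48)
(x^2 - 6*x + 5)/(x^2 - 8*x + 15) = (x - 1)/(x - 3)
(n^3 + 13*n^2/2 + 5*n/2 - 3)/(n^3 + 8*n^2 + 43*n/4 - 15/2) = 2*(n + 1)/(2*n + 5)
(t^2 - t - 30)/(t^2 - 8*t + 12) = (t + 5)/(t - 2)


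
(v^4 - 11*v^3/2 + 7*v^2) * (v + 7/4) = v^5 - 15*v^4/4 - 21*v^3/8 + 49*v^2/4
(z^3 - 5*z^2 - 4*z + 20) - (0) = z^3 - 5*z^2 - 4*z + 20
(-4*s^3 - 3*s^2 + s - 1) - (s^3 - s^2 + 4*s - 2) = -5*s^3 - 2*s^2 - 3*s + 1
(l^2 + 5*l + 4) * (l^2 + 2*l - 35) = l^4 + 7*l^3 - 21*l^2 - 167*l - 140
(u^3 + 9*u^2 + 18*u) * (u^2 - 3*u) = u^5 + 6*u^4 - 9*u^3 - 54*u^2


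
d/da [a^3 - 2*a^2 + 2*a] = 3*a^2 - 4*a + 2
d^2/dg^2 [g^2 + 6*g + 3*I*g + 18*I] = 2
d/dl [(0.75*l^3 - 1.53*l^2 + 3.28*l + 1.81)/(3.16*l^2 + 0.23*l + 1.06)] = (2.37*l^4 + 0.345000000000001*l^3 - 8.3317*l^2 - 14.6828*l + 3.0605)/(9.9856*l^4 + 1.4536*l^3 + 6.7521*l^2 + 0.4876*l + 1.1236)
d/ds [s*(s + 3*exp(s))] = s*(3*exp(s) + 1) + s + 3*exp(s)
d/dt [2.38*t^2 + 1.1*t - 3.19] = 4.76*t + 1.1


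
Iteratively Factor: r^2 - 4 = (r + 2)*(r - 2)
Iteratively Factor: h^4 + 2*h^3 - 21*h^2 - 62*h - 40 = (h - 5)*(h^3 + 7*h^2 + 14*h + 8) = (h - 5)*(h + 4)*(h^2 + 3*h + 2) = (h - 5)*(h + 1)*(h + 4)*(h + 2)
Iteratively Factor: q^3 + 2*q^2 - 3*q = (q)*(q^2 + 2*q - 3) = q*(q + 3)*(q - 1)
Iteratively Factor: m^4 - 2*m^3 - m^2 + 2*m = (m)*(m^3 - 2*m^2 - m + 2) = m*(m - 2)*(m^2 - 1) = m*(m - 2)*(m - 1)*(m + 1)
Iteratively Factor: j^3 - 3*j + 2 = (j + 2)*(j^2 - 2*j + 1) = (j - 1)*(j + 2)*(j - 1)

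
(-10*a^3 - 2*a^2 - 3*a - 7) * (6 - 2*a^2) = 20*a^5 + 4*a^4 - 54*a^3 + 2*a^2 - 18*a - 42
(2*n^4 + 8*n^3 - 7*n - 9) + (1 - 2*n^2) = 2*n^4 + 8*n^3 - 2*n^2 - 7*n - 8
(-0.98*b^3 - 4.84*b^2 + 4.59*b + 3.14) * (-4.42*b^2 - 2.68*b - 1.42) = 4.3316*b^5 + 24.0192*b^4 - 5.925*b^3 - 19.3072*b^2 - 14.933*b - 4.4588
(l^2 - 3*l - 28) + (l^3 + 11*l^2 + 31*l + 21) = l^3 + 12*l^2 + 28*l - 7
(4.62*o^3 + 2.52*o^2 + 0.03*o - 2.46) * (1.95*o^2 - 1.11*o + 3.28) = 9.009*o^5 - 0.214200000000001*o^4 + 12.4149*o^3 + 3.4353*o^2 + 2.829*o - 8.0688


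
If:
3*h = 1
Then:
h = 1/3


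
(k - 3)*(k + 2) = k^2 - k - 6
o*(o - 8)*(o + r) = o^3 + o^2*r - 8*o^2 - 8*o*r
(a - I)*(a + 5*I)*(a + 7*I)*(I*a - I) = I*a^4 - 11*a^3 - I*a^3 + 11*a^2 - 23*I*a^2 - 35*a + 23*I*a + 35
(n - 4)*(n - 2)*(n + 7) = n^3 + n^2 - 34*n + 56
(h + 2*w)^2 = h^2 + 4*h*w + 4*w^2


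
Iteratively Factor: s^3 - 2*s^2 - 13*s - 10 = (s - 5)*(s^2 + 3*s + 2) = (s - 5)*(s + 1)*(s + 2)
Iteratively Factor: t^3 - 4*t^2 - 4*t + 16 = (t - 4)*(t^2 - 4) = (t - 4)*(t - 2)*(t + 2)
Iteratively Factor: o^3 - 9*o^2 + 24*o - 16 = (o - 4)*(o^2 - 5*o + 4) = (o - 4)*(o - 1)*(o - 4)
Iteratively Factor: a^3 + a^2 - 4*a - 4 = (a + 2)*(a^2 - a - 2) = (a - 2)*(a + 2)*(a + 1)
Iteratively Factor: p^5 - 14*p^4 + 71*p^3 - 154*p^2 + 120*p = (p)*(p^4 - 14*p^3 + 71*p^2 - 154*p + 120) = p*(p - 5)*(p^3 - 9*p^2 + 26*p - 24) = p*(p - 5)*(p - 4)*(p^2 - 5*p + 6) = p*(p - 5)*(p - 4)*(p - 3)*(p - 2)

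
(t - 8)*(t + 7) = t^2 - t - 56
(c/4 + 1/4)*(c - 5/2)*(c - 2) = c^3/4 - 7*c^2/8 + c/8 + 5/4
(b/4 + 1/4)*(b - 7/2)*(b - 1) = b^3/4 - 7*b^2/8 - b/4 + 7/8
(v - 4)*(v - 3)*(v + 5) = v^3 - 2*v^2 - 23*v + 60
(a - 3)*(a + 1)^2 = a^3 - a^2 - 5*a - 3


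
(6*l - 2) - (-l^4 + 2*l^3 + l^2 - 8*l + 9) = l^4 - 2*l^3 - l^2 + 14*l - 11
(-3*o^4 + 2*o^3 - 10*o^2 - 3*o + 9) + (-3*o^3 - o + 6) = -3*o^4 - o^3 - 10*o^2 - 4*o + 15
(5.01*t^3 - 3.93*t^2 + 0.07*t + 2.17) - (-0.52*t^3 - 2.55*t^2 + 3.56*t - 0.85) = 5.53*t^3 - 1.38*t^2 - 3.49*t + 3.02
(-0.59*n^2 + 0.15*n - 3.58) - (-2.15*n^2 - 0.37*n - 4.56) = 1.56*n^2 + 0.52*n + 0.98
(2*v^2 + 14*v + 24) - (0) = 2*v^2 + 14*v + 24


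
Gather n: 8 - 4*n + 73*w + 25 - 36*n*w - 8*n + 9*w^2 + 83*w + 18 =n*(-36*w - 12) + 9*w^2 + 156*w + 51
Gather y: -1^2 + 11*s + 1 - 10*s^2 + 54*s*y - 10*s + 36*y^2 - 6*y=-10*s^2 + s + 36*y^2 + y*(54*s - 6)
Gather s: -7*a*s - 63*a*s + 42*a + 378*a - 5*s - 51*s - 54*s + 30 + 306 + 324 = 420*a + s*(-70*a - 110) + 660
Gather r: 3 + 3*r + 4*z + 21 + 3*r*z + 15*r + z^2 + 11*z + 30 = r*(3*z + 18) + z^2 + 15*z + 54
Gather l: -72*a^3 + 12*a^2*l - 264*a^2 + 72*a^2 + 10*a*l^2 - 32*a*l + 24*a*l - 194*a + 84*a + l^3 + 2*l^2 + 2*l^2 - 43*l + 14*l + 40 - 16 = -72*a^3 - 192*a^2 - 110*a + l^3 + l^2*(10*a + 4) + l*(12*a^2 - 8*a - 29) + 24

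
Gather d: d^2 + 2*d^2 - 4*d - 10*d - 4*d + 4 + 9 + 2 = 3*d^2 - 18*d + 15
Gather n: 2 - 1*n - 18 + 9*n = 8*n - 16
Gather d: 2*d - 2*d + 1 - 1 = 0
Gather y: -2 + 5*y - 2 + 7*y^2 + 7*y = 7*y^2 + 12*y - 4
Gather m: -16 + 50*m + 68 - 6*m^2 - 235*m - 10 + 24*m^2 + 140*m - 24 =18*m^2 - 45*m + 18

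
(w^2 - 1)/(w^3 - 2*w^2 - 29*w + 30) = (w + 1)/(w^2 - w - 30)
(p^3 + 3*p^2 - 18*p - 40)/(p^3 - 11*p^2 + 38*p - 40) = (p^2 + 7*p + 10)/(p^2 - 7*p + 10)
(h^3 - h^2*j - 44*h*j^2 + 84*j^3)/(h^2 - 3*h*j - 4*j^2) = (-h^3 + h^2*j + 44*h*j^2 - 84*j^3)/(-h^2 + 3*h*j + 4*j^2)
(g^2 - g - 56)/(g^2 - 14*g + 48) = (g + 7)/(g - 6)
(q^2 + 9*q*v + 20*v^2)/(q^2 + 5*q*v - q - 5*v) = (q + 4*v)/(q - 1)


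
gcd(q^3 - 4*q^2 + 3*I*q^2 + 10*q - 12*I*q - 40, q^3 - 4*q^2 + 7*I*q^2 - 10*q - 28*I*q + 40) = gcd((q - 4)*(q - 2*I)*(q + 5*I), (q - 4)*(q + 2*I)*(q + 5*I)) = q^2 + q*(-4 + 5*I) - 20*I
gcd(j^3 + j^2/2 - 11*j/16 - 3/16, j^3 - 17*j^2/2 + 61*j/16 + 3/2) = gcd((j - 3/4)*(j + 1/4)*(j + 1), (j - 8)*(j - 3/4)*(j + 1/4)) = j^2 - j/2 - 3/16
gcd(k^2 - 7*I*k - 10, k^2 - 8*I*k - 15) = k - 5*I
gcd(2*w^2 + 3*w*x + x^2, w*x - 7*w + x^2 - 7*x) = w + x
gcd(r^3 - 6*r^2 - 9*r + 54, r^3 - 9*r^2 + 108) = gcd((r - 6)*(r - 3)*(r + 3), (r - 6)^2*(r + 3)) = r^2 - 3*r - 18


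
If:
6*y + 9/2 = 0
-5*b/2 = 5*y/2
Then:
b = 3/4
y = -3/4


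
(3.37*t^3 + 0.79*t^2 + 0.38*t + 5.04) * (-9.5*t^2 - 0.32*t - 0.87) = -32.015*t^5 - 8.5834*t^4 - 6.7947*t^3 - 48.6889*t^2 - 1.9434*t - 4.3848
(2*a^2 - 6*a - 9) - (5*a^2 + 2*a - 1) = -3*a^2 - 8*a - 8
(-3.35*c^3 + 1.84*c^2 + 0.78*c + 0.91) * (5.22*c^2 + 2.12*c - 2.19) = -17.487*c^5 + 2.5028*c^4 + 15.3089*c^3 + 2.3742*c^2 + 0.221*c - 1.9929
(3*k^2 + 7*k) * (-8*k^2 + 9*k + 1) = -24*k^4 - 29*k^3 + 66*k^2 + 7*k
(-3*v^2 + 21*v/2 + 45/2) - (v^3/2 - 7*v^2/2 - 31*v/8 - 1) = -v^3/2 + v^2/2 + 115*v/8 + 47/2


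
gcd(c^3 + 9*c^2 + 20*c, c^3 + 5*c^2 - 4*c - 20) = c + 5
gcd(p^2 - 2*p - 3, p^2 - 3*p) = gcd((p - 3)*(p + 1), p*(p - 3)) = p - 3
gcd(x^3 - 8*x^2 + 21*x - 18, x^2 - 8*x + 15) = x - 3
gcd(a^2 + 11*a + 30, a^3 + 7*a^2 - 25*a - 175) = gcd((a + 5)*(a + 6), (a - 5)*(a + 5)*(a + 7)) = a + 5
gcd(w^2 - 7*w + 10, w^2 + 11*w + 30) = 1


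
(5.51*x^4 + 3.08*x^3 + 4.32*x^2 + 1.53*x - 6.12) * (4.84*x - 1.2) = 26.6684*x^5 + 8.2952*x^4 + 17.2128*x^3 + 2.2212*x^2 - 31.4568*x + 7.344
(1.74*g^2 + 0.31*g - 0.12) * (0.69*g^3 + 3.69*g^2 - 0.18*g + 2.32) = 1.2006*g^5 + 6.6345*g^4 + 0.7479*g^3 + 3.5382*g^2 + 0.7408*g - 0.2784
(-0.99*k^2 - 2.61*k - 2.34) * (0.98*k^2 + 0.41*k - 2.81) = -0.9702*k^4 - 2.9637*k^3 - 0.5814*k^2 + 6.3747*k + 6.5754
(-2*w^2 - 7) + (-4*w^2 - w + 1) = -6*w^2 - w - 6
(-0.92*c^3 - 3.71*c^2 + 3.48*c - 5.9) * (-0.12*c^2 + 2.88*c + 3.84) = 0.1104*c^5 - 2.2044*c^4 - 14.6352*c^3 - 3.516*c^2 - 3.6288*c - 22.656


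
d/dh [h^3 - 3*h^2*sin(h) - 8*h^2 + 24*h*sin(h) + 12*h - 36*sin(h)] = -3*h^2*cos(h) + 3*h^2 - 6*h*sin(h) + 24*h*cos(h) - 16*h + 24*sin(h) - 36*cos(h) + 12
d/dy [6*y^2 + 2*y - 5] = 12*y + 2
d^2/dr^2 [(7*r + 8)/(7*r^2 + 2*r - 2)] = 2*(4*(7*r + 1)^2*(7*r + 8) - 7*(21*r + 10)*(7*r^2 + 2*r - 2))/(7*r^2 + 2*r - 2)^3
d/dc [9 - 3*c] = -3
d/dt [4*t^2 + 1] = 8*t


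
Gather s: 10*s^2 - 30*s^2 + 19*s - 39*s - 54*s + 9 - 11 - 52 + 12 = -20*s^2 - 74*s - 42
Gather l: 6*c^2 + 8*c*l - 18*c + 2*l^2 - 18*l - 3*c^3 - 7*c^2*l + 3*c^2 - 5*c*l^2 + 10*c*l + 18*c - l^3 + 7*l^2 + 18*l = -3*c^3 + 9*c^2 - l^3 + l^2*(9 - 5*c) + l*(-7*c^2 + 18*c)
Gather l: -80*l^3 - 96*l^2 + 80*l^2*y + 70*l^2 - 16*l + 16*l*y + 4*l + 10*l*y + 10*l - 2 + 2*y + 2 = -80*l^3 + l^2*(80*y - 26) + l*(26*y - 2) + 2*y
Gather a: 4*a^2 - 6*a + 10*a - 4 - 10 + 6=4*a^2 + 4*a - 8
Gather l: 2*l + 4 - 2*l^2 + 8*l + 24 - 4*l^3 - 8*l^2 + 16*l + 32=-4*l^3 - 10*l^2 + 26*l + 60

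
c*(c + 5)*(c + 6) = c^3 + 11*c^2 + 30*c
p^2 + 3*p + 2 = (p + 1)*(p + 2)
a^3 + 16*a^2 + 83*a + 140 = (a + 4)*(a + 5)*(a + 7)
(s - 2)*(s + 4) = s^2 + 2*s - 8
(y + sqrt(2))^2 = y^2 + 2*sqrt(2)*y + 2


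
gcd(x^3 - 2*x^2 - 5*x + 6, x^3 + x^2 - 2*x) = x^2 + x - 2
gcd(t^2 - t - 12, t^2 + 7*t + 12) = t + 3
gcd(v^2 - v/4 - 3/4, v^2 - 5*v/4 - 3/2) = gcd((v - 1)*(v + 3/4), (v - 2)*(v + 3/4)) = v + 3/4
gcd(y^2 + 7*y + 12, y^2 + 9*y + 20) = y + 4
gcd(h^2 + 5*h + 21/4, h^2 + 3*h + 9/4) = h + 3/2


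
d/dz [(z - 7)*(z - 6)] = 2*z - 13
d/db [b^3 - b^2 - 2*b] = 3*b^2 - 2*b - 2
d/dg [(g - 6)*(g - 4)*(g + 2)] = 3*g^2 - 16*g + 4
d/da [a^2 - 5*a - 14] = 2*a - 5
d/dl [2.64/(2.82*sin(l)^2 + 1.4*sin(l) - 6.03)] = -(14.8896*sin(l) + 3.696)*cos(l)/(2.82*sin(l)^2 + 1.4*sin(l) - 6.03)^2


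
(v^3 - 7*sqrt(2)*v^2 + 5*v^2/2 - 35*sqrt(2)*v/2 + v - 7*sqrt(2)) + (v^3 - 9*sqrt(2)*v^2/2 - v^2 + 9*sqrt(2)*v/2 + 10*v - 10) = 2*v^3 - 23*sqrt(2)*v^2/2 + 3*v^2/2 - 13*sqrt(2)*v + 11*v - 10 - 7*sqrt(2)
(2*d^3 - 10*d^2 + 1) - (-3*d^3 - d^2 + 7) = 5*d^3 - 9*d^2 - 6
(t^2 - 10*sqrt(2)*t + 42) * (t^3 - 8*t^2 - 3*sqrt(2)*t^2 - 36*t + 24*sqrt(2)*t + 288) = t^5 - 13*sqrt(2)*t^4 - 8*t^4 + 66*t^3 + 104*sqrt(2)*t^3 - 528*t^2 + 234*sqrt(2)*t^2 - 1872*sqrt(2)*t - 1512*t + 12096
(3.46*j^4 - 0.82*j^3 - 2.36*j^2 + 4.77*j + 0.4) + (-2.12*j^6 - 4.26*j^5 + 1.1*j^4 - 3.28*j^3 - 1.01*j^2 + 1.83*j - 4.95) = -2.12*j^6 - 4.26*j^5 + 4.56*j^4 - 4.1*j^3 - 3.37*j^2 + 6.6*j - 4.55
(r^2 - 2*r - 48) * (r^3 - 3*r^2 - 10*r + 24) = r^5 - 5*r^4 - 52*r^3 + 188*r^2 + 432*r - 1152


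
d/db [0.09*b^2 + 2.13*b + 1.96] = 0.18*b + 2.13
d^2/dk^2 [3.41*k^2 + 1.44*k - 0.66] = 6.82000000000000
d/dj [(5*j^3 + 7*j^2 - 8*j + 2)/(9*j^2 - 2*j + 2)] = (45*j^4 - 20*j^3 + 88*j^2 - 8*j - 12)/(81*j^4 - 36*j^3 + 40*j^2 - 8*j + 4)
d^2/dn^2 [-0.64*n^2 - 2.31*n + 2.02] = -1.28000000000000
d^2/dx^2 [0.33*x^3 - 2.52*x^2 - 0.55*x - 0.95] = 1.98*x - 5.04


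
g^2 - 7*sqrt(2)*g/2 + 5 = (g - 5*sqrt(2)/2)*(g - sqrt(2))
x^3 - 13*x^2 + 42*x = x*(x - 7)*(x - 6)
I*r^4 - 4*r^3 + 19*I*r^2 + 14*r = r*(r - 2*I)*(r + 7*I)*(I*r + 1)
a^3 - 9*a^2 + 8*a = a*(a - 8)*(a - 1)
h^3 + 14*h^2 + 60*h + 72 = (h + 2)*(h + 6)^2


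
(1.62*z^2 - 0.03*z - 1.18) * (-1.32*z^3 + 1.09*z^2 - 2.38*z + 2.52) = -2.1384*z^5 + 1.8054*z^4 - 2.3307*z^3 + 2.8676*z^2 + 2.7328*z - 2.9736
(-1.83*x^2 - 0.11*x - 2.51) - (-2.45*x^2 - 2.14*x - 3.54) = 0.62*x^2 + 2.03*x + 1.03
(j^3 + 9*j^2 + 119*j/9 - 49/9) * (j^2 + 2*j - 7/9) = j^5 + 11*j^4 + 274*j^3/9 + 14*j^2 - 1715*j/81 + 343/81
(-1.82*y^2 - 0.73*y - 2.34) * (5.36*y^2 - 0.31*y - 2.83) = -9.7552*y^4 - 3.3486*y^3 - 7.1655*y^2 + 2.7913*y + 6.6222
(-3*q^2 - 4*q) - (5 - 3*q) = -3*q^2 - q - 5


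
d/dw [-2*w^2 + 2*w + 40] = 2 - 4*w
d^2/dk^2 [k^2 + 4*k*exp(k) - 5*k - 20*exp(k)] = 4*k*exp(k) - 12*exp(k) + 2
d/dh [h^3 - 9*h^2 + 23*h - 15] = 3*h^2 - 18*h + 23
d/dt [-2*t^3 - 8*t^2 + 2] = 2*t*(-3*t - 8)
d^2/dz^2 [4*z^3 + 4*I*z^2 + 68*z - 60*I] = 24*z + 8*I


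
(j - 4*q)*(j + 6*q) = j^2 + 2*j*q - 24*q^2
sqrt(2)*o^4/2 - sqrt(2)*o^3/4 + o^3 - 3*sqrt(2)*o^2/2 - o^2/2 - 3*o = o*(o - 2)*(o + 3/2)*(sqrt(2)*o/2 + 1)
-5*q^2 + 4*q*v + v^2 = (-q + v)*(5*q + v)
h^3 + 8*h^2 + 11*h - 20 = (h - 1)*(h + 4)*(h + 5)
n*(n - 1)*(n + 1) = n^3 - n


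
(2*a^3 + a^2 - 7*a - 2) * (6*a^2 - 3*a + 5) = 12*a^5 - 35*a^3 + 14*a^2 - 29*a - 10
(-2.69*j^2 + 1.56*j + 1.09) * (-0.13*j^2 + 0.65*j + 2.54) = 0.3497*j^4 - 1.9513*j^3 - 5.9603*j^2 + 4.6709*j + 2.7686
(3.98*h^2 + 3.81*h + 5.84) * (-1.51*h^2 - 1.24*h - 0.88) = -6.0098*h^4 - 10.6883*h^3 - 17.0452*h^2 - 10.5944*h - 5.1392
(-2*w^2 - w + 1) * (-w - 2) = 2*w^3 + 5*w^2 + w - 2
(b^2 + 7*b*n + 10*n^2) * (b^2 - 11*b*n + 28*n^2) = b^4 - 4*b^3*n - 39*b^2*n^2 + 86*b*n^3 + 280*n^4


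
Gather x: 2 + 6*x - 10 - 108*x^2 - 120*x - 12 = -108*x^2 - 114*x - 20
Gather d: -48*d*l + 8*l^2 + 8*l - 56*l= -48*d*l + 8*l^2 - 48*l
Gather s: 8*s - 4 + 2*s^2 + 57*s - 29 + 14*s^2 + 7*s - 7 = 16*s^2 + 72*s - 40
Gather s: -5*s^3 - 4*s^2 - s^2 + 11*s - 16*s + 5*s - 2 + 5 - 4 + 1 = -5*s^3 - 5*s^2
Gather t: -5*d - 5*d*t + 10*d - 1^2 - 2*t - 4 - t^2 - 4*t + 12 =5*d - t^2 + t*(-5*d - 6) + 7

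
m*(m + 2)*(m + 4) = m^3 + 6*m^2 + 8*m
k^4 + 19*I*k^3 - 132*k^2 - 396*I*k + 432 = (k + 3*I)*(k + 4*I)*(k + 6*I)^2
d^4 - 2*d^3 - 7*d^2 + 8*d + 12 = (d - 3)*(d - 2)*(d + 1)*(d + 2)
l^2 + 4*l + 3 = (l + 1)*(l + 3)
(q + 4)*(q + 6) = q^2 + 10*q + 24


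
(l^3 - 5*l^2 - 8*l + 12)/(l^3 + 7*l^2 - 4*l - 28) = (l^2 - 7*l + 6)/(l^2 + 5*l - 14)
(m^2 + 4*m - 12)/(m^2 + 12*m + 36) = (m - 2)/(m + 6)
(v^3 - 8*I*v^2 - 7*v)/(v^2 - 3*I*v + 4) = v*(v^2 - 8*I*v - 7)/(v^2 - 3*I*v + 4)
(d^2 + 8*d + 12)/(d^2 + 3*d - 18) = (d + 2)/(d - 3)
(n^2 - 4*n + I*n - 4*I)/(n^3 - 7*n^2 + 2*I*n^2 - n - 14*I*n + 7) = (n - 4)/(n^2 + n*(-7 + I) - 7*I)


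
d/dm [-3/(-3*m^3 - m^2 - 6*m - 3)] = 3*(-9*m^2 - 2*m - 6)/(3*m^3 + m^2 + 6*m + 3)^2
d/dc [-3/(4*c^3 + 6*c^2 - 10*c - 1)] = 6*(6*c^2 + 6*c - 5)/(4*c^3 + 6*c^2 - 10*c - 1)^2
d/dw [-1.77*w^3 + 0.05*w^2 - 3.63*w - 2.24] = -5.31*w^2 + 0.1*w - 3.63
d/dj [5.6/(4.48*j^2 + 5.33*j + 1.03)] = (-50.176*j - 29.848)/(4.48*j^2 + 5.33*j + 1.03)^2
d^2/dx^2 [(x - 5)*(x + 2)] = 2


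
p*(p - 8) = p^2 - 8*p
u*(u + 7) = u^2 + 7*u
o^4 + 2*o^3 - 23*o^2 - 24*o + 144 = (o - 3)^2*(o + 4)^2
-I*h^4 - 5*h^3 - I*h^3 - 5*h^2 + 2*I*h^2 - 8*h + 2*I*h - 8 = (h + 1)*(h - 4*I)*(h - 2*I)*(-I*h + 1)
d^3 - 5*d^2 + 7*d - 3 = (d - 3)*(d - 1)^2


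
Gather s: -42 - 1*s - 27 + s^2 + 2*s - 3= s^2 + s - 72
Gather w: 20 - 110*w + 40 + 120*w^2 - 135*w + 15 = 120*w^2 - 245*w + 75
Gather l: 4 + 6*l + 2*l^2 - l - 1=2*l^2 + 5*l + 3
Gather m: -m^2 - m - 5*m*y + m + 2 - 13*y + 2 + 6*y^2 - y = -m^2 - 5*m*y + 6*y^2 - 14*y + 4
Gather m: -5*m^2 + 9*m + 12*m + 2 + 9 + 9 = -5*m^2 + 21*m + 20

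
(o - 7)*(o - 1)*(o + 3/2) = o^3 - 13*o^2/2 - 5*o + 21/2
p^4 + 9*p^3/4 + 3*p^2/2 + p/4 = p*(p + 1/4)*(p + 1)^2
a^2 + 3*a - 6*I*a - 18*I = (a + 3)*(a - 6*I)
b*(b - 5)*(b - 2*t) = b^3 - 2*b^2*t - 5*b^2 + 10*b*t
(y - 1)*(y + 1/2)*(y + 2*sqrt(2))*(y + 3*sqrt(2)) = y^4 - y^3/2 + 5*sqrt(2)*y^3 - 5*sqrt(2)*y^2/2 + 23*y^2/2 - 6*y - 5*sqrt(2)*y/2 - 6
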